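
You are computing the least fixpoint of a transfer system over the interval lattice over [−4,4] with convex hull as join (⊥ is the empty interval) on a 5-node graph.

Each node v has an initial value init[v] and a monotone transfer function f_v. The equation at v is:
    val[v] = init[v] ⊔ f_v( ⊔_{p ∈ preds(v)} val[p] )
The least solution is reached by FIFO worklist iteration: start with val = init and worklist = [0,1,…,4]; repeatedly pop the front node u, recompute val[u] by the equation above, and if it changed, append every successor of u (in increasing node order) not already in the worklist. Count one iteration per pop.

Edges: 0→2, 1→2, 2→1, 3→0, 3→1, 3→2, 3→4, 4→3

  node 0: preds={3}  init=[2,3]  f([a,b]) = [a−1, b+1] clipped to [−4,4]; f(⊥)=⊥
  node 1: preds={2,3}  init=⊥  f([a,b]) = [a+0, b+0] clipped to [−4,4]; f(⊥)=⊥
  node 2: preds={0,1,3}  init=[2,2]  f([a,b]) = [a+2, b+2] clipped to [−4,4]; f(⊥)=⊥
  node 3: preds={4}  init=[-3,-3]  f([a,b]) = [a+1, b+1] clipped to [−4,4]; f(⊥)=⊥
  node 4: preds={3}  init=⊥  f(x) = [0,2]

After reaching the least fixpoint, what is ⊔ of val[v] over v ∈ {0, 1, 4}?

[-4,4]

Worklist (12 pops):
  #1 pop 0: in=[-3,-3] → [-4,3] (was [2,3]); enqueue []
  #2 pop 1: in=[-3,2] → [-3,2] (was ⊥); enqueue []
  #3 pop 2: in=[-4,3] → [-2,4] (was [2,2]); enqueue [1]
  #4 pop 3: in=⊥ → [-3,-3] (no change)
  #5 pop 4: in=[-3,-3] → [0,2] (was ⊥); enqueue [3]
  #6 pop 1: in=[-3,4] → [-3,4] (was [-3,2]); enqueue [2]
  #7 pop 3: in=[0,2] → [-3,3] (was [-3,-3]); enqueue [0,1,4]
  #8 pop 2: in=[-4,4] → [-2,4] (no change)
  #9 pop 0: in=[-3,3] → [-4,4] (was [-4,3]); enqueue [2]
  #10 pop 1: in=[-3,4] → [-3,4] (no change)
  #11 pop 4: in=[-3,3] → [0,2] (no change)
  #12 pop 2: in=[-4,4] → [-2,4] (no change)

Fixpoint:
  val[0] = [-4,4]
  val[1] = [-3,4]
  val[2] = [-2,4]
  val[3] = [-3,3]
  val[4] = [0,2]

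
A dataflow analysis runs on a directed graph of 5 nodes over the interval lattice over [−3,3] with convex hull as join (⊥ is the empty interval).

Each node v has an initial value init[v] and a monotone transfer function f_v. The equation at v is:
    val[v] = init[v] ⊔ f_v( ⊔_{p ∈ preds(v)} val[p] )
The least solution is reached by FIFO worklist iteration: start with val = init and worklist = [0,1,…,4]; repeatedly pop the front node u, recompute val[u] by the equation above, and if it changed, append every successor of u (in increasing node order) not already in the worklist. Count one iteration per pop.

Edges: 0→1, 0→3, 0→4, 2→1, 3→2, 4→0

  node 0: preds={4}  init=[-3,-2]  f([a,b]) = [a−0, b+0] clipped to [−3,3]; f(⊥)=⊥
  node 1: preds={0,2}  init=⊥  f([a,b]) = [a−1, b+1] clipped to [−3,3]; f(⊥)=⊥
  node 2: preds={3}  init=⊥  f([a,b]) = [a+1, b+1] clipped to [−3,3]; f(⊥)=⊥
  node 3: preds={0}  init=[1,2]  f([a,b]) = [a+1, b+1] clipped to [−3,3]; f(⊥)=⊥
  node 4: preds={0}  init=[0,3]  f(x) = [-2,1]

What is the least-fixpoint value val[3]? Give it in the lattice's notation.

[-2,3]

Trace (9 dequeues):
  [1] u=0 | in [0,3] | out [-3,3] | prev [-3,-2] | push {}
  [2] u=1 | in [-3,3] | out [-3,3] | prev ⊥ | push {}
  [3] u=2 | in [1,2] | out [2,3] | prev ⊥ | push {1}
  [4] u=3 | in [-3,3] | out [-2,3] | prev [1,2] | push {2}
  [5] u=4 | in [-3,3] | out [-2,3] | prev [0,3] | push {0}
  [6] u=1 | in [-3,3] | out [-3,3] | ==
  [7] u=2 | in [-2,3] | out [-1,3] | prev [2,3] | push {1}
  [8] u=0 | in [-2,3] | out [-3,3] | ==
  [9] u=1 | in [-3,3] | out [-3,3] | ==

Converged values:
  [0] [-3,3]
  [1] [-3,3]
  [2] [-1,3]
  [3] [-2,3]
  [4] [-2,3]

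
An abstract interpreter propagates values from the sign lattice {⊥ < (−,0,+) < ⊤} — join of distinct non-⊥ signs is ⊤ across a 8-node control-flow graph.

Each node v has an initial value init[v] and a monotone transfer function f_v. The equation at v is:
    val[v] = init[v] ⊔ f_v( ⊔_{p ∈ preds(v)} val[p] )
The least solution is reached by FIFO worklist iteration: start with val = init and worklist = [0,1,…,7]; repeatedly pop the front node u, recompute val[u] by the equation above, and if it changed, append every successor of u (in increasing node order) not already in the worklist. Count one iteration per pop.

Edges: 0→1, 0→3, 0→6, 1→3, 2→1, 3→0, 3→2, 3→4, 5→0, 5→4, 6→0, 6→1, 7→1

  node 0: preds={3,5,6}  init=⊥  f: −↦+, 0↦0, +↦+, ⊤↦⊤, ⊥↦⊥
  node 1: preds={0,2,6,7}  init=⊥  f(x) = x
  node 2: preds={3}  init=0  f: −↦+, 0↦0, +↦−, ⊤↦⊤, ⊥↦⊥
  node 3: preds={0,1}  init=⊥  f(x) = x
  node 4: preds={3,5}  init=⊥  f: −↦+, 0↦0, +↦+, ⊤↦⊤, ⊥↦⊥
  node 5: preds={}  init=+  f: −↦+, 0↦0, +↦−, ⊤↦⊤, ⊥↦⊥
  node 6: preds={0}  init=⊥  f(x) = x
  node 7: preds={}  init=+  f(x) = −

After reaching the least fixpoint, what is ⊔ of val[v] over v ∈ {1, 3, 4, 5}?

Iteration log — 15 steps:
  step 1. node 0  ⊔preds=+  new=+  old=⊥  +wl: 
  step 2. node 1  ⊔preds=⊤  new=⊤  old=⊥  +wl: 
  step 3. node 2  ⊔preds=⊥  new=0  stable
  step 4. node 3  ⊔preds=⊤  new=⊤  old=⊥  +wl: 0,2
  step 5. node 4  ⊔preds=⊤  new=⊤  old=⊥  +wl: 
  step 6. node 5  ⊔preds=⊥  new=+  stable
  step 7. node 6  ⊔preds=+  new=+  old=⊥  +wl: 1
  step 8. node 7  ⊔preds=⊥  new=⊤  old=+  +wl: 
  step 9. node 0  ⊔preds=⊤  new=⊤  old=+  +wl: 3,6
  step 10. node 2  ⊔preds=⊤  new=⊤  old=0  +wl: 
  step 11. node 1  ⊔preds=⊤  new=⊤  stable
  step 12. node 3  ⊔preds=⊤  new=⊤  stable
  step 13. node 6  ⊔preds=⊤  new=⊤  old=+  +wl: 0,1
  step 14. node 0  ⊔preds=⊤  new=⊤  stable
  step 15. node 1  ⊔preds=⊤  new=⊤  stable

Least fixpoint reached:
  node 0: ⊤
  node 1: ⊤
  node 2: ⊤
  node 3: ⊤
  node 4: ⊤
  node 5: +
  node 6: ⊤
  node 7: ⊤

⊤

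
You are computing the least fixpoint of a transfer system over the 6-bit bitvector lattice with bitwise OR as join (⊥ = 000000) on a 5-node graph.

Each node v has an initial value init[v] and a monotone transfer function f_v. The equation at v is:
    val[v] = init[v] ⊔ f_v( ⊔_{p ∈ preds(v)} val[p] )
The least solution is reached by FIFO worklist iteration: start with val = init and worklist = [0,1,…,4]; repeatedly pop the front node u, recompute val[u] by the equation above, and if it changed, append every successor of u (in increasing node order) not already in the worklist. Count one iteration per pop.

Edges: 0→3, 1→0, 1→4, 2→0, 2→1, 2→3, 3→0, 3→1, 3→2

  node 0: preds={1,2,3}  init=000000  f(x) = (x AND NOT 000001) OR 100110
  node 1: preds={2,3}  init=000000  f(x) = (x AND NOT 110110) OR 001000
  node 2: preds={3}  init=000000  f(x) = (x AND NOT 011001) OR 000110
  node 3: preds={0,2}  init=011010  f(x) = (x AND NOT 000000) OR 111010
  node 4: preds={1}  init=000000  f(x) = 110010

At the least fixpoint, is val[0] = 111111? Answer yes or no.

no

Iteration log — 11 steps:
  step 1. node 0  ⊔preds=011010  new=111110  old=000000  +wl: 
  step 2. node 1  ⊔preds=011010  new=001000  old=000000  +wl: 0
  step 3. node 2  ⊔preds=011010  new=000110  old=000000  +wl: 1
  step 4. node 3  ⊔preds=111110  new=111110  old=011010  +wl: 2
  step 5. node 4  ⊔preds=001000  new=110010  old=000000  +wl: 
  step 6. node 0  ⊔preds=111110  new=111110  stable
  step 7. node 1  ⊔preds=111110  new=001000  stable
  step 8. node 2  ⊔preds=111110  new=100110  old=000110  +wl: 0,1,3
  step 9. node 0  ⊔preds=111110  new=111110  stable
  step 10. node 1  ⊔preds=111110  new=001000  stable
  step 11. node 3  ⊔preds=111110  new=111110  stable

Least fixpoint reached:
  node 0: 111110
  node 1: 001000
  node 2: 100110
  node 3: 111110
  node 4: 110010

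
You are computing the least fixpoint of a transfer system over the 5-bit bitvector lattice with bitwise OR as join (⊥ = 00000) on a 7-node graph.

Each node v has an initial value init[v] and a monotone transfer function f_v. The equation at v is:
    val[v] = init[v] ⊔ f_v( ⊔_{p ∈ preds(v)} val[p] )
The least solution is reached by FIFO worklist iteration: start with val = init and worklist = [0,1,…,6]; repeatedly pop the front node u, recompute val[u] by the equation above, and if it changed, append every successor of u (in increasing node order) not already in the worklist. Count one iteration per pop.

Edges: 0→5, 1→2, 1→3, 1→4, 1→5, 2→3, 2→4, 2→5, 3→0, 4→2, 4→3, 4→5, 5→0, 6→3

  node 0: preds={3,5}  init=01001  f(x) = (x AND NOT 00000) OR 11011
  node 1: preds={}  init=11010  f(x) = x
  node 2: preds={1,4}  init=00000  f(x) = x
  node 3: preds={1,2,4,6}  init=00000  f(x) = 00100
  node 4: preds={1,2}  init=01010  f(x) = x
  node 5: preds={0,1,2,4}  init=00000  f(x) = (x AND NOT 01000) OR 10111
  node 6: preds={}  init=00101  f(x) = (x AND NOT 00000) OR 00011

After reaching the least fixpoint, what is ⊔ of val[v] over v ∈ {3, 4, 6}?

11111

Trace (11 dequeues):
  [1] u=0 | in 00000 | out 11011 | prev 01001 | push {}
  [2] u=1 | in 00000 | out 11010 | ==
  [3] u=2 | in 11010 | out 11010 | prev 00000 | push {}
  [4] u=3 | in 11111 | out 00100 | prev 00000 | push {0}
  [5] u=4 | in 11010 | out 11010 | prev 01010 | push {2,3}
  [6] u=5 | in 11011 | out 10111 | prev 00000 | push {}
  [7] u=6 | in 00000 | out 00111 | prev 00101 | push {}
  [8] u=0 | in 10111 | out 11111 | prev 11011 | push {5}
  [9] u=2 | in 11010 | out 11010 | ==
  [10] u=3 | in 11111 | out 00100 | ==
  [11] u=5 | in 11111 | out 10111 | ==

Converged values:
  [0] 11111
  [1] 11010
  [2] 11010
  [3] 00100
  [4] 11010
  [5] 10111
  [6] 00111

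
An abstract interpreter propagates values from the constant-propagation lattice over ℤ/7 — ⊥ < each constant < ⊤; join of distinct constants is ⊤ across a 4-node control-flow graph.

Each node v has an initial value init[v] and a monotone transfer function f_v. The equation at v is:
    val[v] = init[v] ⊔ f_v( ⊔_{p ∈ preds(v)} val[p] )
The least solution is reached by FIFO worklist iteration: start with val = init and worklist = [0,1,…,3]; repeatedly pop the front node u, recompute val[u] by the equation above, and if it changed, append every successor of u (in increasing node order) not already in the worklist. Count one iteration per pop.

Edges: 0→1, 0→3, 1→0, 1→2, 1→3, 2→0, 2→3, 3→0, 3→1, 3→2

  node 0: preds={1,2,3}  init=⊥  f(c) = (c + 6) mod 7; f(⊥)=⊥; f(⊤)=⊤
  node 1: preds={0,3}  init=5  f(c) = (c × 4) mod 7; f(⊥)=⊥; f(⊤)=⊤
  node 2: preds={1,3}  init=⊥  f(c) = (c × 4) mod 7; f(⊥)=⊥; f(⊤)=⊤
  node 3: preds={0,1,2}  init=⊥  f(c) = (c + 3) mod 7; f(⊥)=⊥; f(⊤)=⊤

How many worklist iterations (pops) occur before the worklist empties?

8

Worklist (8 pops):
  #1 pop 0: in=5 → 4 (was ⊥); enqueue []
  #2 pop 1: in=4 → ⊤ (was 5); enqueue [0]
  #3 pop 2: in=⊤ → ⊤ (was ⊥); enqueue []
  #4 pop 3: in=⊤ → ⊤ (was ⊥); enqueue [1,2]
  #5 pop 0: in=⊤ → ⊤ (was 4); enqueue [3]
  #6 pop 1: in=⊤ → ⊤ (no change)
  #7 pop 2: in=⊤ → ⊤ (no change)
  #8 pop 3: in=⊤ → ⊤ (no change)

Fixpoint:
  val[0] = ⊤
  val[1] = ⊤
  val[2] = ⊤
  val[3] = ⊤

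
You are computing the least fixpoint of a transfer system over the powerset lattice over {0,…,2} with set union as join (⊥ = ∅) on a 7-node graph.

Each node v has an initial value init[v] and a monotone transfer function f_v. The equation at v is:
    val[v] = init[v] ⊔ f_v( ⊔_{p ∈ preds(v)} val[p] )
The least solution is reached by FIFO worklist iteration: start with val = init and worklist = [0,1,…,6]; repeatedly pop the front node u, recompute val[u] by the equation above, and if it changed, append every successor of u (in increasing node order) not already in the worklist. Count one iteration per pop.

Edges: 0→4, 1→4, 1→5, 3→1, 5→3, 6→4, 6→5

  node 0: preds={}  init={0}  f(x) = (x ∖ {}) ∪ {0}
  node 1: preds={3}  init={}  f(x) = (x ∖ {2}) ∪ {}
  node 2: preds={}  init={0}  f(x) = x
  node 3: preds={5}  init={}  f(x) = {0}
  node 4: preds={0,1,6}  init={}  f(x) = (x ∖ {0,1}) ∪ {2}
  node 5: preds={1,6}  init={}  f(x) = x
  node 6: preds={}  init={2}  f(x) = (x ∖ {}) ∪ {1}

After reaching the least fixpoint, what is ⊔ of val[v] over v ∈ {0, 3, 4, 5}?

{0,1,2}

Iteration log — 12 steps:
  step 1. node 0  ⊔preds={}  new={0}  stable
  step 2. node 1  ⊔preds={}  new={}  stable
  step 3. node 2  ⊔preds={}  new={0}  stable
  step 4. node 3  ⊔preds={}  new={0}  old={}  +wl: 1
  step 5. node 4  ⊔preds={0,2}  new={2}  old={}  +wl: 
  step 6. node 5  ⊔preds={2}  new={2}  old={}  +wl: 3
  step 7. node 6  ⊔preds={}  new={1,2}  old={2}  +wl: 4,5
  step 8. node 1  ⊔preds={0}  new={0}  old={}  +wl: 
  step 9. node 3  ⊔preds={2}  new={0}  stable
  step 10. node 4  ⊔preds={0,1,2}  new={2}  stable
  step 11. node 5  ⊔preds={0,1,2}  new={0,1,2}  old={2}  +wl: 3
  step 12. node 3  ⊔preds={0,1,2}  new={0}  stable

Least fixpoint reached:
  node 0: {0}
  node 1: {0}
  node 2: {0}
  node 3: {0}
  node 4: {2}
  node 5: {0,1,2}
  node 6: {1,2}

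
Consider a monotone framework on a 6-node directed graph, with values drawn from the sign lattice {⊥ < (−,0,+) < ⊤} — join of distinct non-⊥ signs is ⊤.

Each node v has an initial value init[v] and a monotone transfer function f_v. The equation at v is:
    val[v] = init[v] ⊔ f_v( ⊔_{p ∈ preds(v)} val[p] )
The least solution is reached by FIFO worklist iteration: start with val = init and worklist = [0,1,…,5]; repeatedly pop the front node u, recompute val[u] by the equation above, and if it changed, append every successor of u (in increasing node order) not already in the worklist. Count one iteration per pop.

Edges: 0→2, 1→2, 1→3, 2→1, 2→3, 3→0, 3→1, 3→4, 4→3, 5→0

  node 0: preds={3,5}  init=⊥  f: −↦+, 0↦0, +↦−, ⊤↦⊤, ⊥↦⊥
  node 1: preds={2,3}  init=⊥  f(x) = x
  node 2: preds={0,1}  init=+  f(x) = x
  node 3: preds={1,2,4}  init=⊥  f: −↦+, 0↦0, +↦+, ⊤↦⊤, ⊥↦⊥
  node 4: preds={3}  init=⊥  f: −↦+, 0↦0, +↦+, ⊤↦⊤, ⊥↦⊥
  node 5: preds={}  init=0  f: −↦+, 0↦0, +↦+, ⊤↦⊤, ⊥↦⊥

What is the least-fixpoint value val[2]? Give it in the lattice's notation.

⊤

Worklist (10 pops):
  #1 pop 0: in=0 → 0 (was ⊥); enqueue []
  #2 pop 1: in=+ → + (was ⊥); enqueue []
  #3 pop 2: in=⊤ → ⊤ (was +); enqueue [1]
  #4 pop 3: in=⊤ → ⊤ (was ⊥); enqueue [0]
  #5 pop 4: in=⊤ → ⊤ (was ⊥); enqueue [3]
  #6 pop 5: in=⊥ → 0 (no change)
  #7 pop 1: in=⊤ → ⊤ (was +); enqueue [2]
  #8 pop 0: in=⊤ → ⊤ (was 0); enqueue []
  #9 pop 3: in=⊤ → ⊤ (no change)
  #10 pop 2: in=⊤ → ⊤ (no change)

Fixpoint:
  val[0] = ⊤
  val[1] = ⊤
  val[2] = ⊤
  val[3] = ⊤
  val[4] = ⊤
  val[5] = 0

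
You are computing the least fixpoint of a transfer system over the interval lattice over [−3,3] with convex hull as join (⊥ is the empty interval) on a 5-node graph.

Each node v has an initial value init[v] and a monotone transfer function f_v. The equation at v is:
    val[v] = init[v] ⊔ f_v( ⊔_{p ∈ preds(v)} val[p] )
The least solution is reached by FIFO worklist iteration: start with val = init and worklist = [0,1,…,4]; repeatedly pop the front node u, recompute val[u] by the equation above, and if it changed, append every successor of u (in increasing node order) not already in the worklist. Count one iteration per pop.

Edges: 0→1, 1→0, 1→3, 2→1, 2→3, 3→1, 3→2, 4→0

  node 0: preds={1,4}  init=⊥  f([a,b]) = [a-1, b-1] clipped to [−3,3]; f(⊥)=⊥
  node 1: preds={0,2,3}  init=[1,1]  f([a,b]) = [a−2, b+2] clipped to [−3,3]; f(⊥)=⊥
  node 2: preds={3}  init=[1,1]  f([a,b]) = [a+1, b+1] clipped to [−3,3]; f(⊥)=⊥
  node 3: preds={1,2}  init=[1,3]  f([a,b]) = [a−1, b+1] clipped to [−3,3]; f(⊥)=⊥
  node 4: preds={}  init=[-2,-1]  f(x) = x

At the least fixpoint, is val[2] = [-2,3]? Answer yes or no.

yes

Trace (10 dequeues):
  [1] u=0 | in [-2,1] | out [-3,0] | prev ⊥ | push {}
  [2] u=1 | in [-3,3] | out [-3,3] | prev [1,1] | push {0}
  [3] u=2 | in [1,3] | out [1,3] | prev [1,1] | push {1}
  [4] u=3 | in [-3,3] | out [-3,3] | prev [1,3] | push {2}
  [5] u=4 | in ⊥ | out [-2,-1] | ==
  [6] u=0 | in [-3,3] | out [-3,2] | prev [-3,0] | push {}
  [7] u=1 | in [-3,3] | out [-3,3] | ==
  [8] u=2 | in [-3,3] | out [-2,3] | prev [1,3] | push {1,3}
  [9] u=1 | in [-3,3] | out [-3,3] | ==
  [10] u=3 | in [-3,3] | out [-3,3] | ==

Converged values:
  [0] [-3,2]
  [1] [-3,3]
  [2] [-2,3]
  [3] [-3,3]
  [4] [-2,-1]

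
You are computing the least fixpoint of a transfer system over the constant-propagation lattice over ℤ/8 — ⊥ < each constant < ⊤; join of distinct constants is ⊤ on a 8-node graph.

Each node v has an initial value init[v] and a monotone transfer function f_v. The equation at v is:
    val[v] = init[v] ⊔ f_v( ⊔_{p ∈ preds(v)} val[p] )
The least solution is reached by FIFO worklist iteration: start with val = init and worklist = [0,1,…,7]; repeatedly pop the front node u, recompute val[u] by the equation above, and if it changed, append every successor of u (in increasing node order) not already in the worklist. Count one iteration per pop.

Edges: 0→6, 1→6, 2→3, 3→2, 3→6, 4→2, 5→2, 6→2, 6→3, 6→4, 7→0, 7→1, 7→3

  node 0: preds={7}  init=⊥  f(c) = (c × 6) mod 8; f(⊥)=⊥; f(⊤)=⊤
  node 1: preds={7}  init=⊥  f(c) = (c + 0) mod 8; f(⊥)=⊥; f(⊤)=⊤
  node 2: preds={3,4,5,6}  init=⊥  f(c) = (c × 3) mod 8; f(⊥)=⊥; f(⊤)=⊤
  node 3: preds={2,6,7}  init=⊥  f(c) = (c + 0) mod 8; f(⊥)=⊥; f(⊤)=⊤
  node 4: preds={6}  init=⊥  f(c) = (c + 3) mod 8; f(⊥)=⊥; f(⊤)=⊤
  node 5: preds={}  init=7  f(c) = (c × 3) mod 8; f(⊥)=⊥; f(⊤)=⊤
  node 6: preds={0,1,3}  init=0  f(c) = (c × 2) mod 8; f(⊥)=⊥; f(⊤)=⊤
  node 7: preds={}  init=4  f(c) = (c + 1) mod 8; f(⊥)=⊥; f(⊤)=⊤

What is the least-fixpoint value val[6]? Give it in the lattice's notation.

⊤

Trace (12 dequeues):
  [1] u=0 | in 4 | out 0 | prev ⊥ | push {}
  [2] u=1 | in 4 | out 4 | prev ⊥ | push {}
  [3] u=2 | in ⊤ | out ⊤ | prev ⊥ | push {}
  [4] u=3 | in ⊤ | out ⊤ | prev ⊥ | push {2}
  [5] u=4 | in 0 | out 3 | prev ⊥ | push {}
  [6] u=5 | in ⊥ | out 7 | ==
  [7] u=6 | in ⊤ | out ⊤ | prev 0 | push {3,4}
  [8] u=7 | in ⊥ | out 4 | ==
  [9] u=2 | in ⊤ | out ⊤ | ==
  [10] u=3 | in ⊤ | out ⊤ | ==
  [11] u=4 | in ⊤ | out ⊤ | prev 3 | push {2}
  [12] u=2 | in ⊤ | out ⊤ | ==

Converged values:
  [0] 0
  [1] 4
  [2] ⊤
  [3] ⊤
  [4] ⊤
  [5] 7
  [6] ⊤
  [7] 4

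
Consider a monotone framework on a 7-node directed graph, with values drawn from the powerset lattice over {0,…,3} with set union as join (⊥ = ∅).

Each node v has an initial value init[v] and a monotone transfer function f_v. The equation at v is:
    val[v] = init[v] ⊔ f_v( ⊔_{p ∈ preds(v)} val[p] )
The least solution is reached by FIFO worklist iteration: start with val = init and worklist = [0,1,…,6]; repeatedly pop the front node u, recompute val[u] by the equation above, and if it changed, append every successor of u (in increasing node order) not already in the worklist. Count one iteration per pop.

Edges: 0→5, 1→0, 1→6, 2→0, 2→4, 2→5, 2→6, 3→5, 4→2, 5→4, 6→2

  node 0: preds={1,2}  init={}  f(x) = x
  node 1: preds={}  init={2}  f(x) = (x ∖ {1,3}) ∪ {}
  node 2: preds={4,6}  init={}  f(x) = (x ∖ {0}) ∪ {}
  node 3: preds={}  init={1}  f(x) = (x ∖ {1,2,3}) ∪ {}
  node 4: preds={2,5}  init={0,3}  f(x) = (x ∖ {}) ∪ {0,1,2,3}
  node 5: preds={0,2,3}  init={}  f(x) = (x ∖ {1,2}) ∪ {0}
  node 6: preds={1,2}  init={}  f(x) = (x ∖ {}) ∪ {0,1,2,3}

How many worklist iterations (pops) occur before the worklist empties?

14

Worklist (14 pops):
  #1 pop 0: in={2} → {2} (was {}); enqueue []
  #2 pop 1: in={} → {2} (no change)
  #3 pop 2: in={0,3} → {3} (was {}); enqueue [0]
  #4 pop 3: in={} → {1} (no change)
  #5 pop 4: in={3} → {0,1,2,3} (was {0,3}); enqueue [2]
  #6 pop 5: in={1,2,3} → {0,3} (was {}); enqueue [4]
  #7 pop 6: in={2,3} → {0,1,2,3} (was {}); enqueue []
  #8 pop 0: in={2,3} → {2,3} (was {2}); enqueue [5]
  #9 pop 2: in={0,1,2,3} → {1,2,3} (was {3}); enqueue [0,6]
  #10 pop 4: in={0,1,2,3} → {0,1,2,3} (no change)
  #11 pop 5: in={1,2,3} → {0,3} (no change)
  #12 pop 0: in={1,2,3} → {1,2,3} (was {2,3}); enqueue [5]
  #13 pop 6: in={1,2,3} → {0,1,2,3} (no change)
  #14 pop 5: in={1,2,3} → {0,3} (no change)

Fixpoint:
  val[0] = {1,2,3}
  val[1] = {2}
  val[2] = {1,2,3}
  val[3] = {1}
  val[4] = {0,1,2,3}
  val[5] = {0,3}
  val[6] = {0,1,2,3}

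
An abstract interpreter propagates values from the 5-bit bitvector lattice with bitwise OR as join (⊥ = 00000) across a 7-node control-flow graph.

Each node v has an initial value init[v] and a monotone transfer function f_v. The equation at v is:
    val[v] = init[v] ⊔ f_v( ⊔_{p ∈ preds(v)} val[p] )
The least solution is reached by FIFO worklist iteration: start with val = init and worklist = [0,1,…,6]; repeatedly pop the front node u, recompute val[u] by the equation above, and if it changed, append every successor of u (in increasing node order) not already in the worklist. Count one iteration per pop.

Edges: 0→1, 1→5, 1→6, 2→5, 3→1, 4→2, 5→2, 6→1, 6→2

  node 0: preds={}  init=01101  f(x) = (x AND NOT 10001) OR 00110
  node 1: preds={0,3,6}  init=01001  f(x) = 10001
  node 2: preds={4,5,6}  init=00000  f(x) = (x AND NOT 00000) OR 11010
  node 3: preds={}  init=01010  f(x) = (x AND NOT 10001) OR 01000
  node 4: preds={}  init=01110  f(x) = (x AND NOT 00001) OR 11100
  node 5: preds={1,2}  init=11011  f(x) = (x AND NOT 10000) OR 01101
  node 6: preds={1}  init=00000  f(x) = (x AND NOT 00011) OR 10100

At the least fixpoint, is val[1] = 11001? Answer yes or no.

yes

Iteration log — 9 steps:
  step 1. node 0  ⊔preds=00000  new=01111  old=01101  +wl: 
  step 2. node 1  ⊔preds=01111  new=11001  old=01001  +wl: 
  step 3. node 2  ⊔preds=11111  new=11111  old=00000  +wl: 
  step 4. node 3  ⊔preds=00000  new=01010  stable
  step 5. node 4  ⊔preds=00000  new=11110  old=01110  +wl: 2
  step 6. node 5  ⊔preds=11111  new=11111  old=11011  +wl: 
  step 7. node 6  ⊔preds=11001  new=11100  old=00000  +wl: 1
  step 8. node 2  ⊔preds=11111  new=11111  stable
  step 9. node 1  ⊔preds=11111  new=11001  stable

Least fixpoint reached:
  node 0: 01111
  node 1: 11001
  node 2: 11111
  node 3: 01010
  node 4: 11110
  node 5: 11111
  node 6: 11100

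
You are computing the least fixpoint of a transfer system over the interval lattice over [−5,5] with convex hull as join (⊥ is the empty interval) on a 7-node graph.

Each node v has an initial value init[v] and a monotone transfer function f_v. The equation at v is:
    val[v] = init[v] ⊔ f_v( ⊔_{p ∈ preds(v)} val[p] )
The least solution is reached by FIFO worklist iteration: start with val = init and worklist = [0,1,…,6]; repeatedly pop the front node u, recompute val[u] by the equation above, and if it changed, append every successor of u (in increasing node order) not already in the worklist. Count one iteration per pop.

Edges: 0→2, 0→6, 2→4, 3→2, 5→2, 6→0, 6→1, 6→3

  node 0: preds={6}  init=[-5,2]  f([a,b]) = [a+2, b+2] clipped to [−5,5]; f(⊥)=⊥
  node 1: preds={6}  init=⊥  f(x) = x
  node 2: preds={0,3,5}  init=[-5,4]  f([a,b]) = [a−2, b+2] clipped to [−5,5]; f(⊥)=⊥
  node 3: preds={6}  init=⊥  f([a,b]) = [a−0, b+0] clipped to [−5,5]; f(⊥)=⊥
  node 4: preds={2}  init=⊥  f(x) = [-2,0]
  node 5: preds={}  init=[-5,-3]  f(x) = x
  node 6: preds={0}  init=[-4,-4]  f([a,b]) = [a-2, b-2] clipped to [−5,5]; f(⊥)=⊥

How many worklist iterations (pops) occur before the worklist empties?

12

Iteration log — 12 steps:
  step 1. node 0  ⊔preds=[-4,-4]  new=[-5,2]  stable
  step 2. node 1  ⊔preds=[-4,-4]  new=[-4,-4]  old=⊥  +wl: 
  step 3. node 2  ⊔preds=[-5,2]  new=[-5,4]  stable
  step 4. node 3  ⊔preds=[-4,-4]  new=[-4,-4]  old=⊥  +wl: 2
  step 5. node 4  ⊔preds=[-5,4]  new=[-2,0]  old=⊥  +wl: 
  step 6. node 5  ⊔preds=⊥  new=[-5,-3]  stable
  step 7. node 6  ⊔preds=[-5,2]  new=[-5,0]  old=[-4,-4]  +wl: 0,1,3
  step 8. node 2  ⊔preds=[-5,2]  new=[-5,4]  stable
  step 9. node 0  ⊔preds=[-5,0]  new=[-5,2]  stable
  step 10. node 1  ⊔preds=[-5,0]  new=[-5,0]  old=[-4,-4]  +wl: 
  step 11. node 3  ⊔preds=[-5,0]  new=[-5,0]  old=[-4,-4]  +wl: 2
  step 12. node 2  ⊔preds=[-5,2]  new=[-5,4]  stable

Least fixpoint reached:
  node 0: [-5,2]
  node 1: [-5,0]
  node 2: [-5,4]
  node 3: [-5,0]
  node 4: [-2,0]
  node 5: [-5,-3]
  node 6: [-5,0]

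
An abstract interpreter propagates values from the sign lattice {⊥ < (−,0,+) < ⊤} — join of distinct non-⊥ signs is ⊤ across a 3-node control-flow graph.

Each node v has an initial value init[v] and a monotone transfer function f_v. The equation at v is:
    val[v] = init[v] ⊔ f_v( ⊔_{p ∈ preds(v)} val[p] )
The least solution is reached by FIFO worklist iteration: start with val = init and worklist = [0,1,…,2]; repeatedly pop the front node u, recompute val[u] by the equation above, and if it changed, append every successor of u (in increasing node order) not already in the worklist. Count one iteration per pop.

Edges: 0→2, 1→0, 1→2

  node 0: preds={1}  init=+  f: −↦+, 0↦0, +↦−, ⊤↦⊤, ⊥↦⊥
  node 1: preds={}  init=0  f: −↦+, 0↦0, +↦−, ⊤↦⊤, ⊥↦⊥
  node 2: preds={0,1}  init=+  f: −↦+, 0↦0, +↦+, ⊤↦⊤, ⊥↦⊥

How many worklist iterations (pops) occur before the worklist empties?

3

Trace (3 dequeues):
  [1] u=0 | in 0 | out ⊤ | prev + | push {}
  [2] u=1 | in ⊥ | out 0 | ==
  [3] u=2 | in ⊤ | out ⊤ | prev + | push {}

Converged values:
  [0] ⊤
  [1] 0
  [2] ⊤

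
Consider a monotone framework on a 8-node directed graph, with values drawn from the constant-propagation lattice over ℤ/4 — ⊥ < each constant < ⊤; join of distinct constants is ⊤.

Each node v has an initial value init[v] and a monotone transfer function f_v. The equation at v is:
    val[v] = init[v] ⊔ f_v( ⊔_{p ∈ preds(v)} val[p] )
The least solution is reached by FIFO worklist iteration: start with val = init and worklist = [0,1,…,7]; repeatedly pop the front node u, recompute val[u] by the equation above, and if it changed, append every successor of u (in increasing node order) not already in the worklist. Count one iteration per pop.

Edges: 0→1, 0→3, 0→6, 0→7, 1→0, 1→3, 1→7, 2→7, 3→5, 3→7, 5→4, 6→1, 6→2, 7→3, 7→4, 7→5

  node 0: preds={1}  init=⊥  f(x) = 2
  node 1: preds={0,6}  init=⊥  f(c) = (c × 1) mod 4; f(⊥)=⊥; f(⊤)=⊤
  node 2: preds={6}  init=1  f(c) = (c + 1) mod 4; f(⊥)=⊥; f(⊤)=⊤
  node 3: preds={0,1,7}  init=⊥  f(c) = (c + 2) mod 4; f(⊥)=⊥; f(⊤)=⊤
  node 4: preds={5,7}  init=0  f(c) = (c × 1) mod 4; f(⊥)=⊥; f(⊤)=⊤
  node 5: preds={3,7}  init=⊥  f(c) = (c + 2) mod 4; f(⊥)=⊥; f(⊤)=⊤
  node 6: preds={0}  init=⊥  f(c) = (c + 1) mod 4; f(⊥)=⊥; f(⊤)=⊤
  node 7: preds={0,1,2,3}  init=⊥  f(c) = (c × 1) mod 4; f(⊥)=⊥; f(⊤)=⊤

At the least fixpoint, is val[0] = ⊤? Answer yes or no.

Iteration log — 17 steps:
  step 1. node 0  ⊔preds=⊥  new=2  old=⊥  +wl: 
  step 2. node 1  ⊔preds=2  new=2  old=⊥  +wl: 0
  step 3. node 2  ⊔preds=⊥  new=1  stable
  step 4. node 3  ⊔preds=2  new=0  old=⊥  +wl: 
  step 5. node 4  ⊔preds=⊥  new=0  stable
  step 6. node 5  ⊔preds=0  new=2  old=⊥  +wl: 4
  step 7. node 6  ⊔preds=2  new=3  old=⊥  +wl: 1,2
  step 8. node 7  ⊔preds=⊤  new=⊤  old=⊥  +wl: 3,5
  step 9. node 0  ⊔preds=2  new=2  stable
  step 10. node 4  ⊔preds=⊤  new=⊤  old=0  +wl: 
  step 11. node 1  ⊔preds=⊤  new=⊤  old=2  +wl: 0,7
  step 12. node 2  ⊔preds=3  new=⊤  old=1  +wl: 
  step 13. node 3  ⊔preds=⊤  new=⊤  old=0  +wl: 
  step 14. node 5  ⊔preds=⊤  new=⊤  old=2  +wl: 4
  step 15. node 0  ⊔preds=⊤  new=2  stable
  step 16. node 7  ⊔preds=⊤  new=⊤  stable
  step 17. node 4  ⊔preds=⊤  new=⊤  stable

Least fixpoint reached:
  node 0: 2
  node 1: ⊤
  node 2: ⊤
  node 3: ⊤
  node 4: ⊤
  node 5: ⊤
  node 6: 3
  node 7: ⊤

no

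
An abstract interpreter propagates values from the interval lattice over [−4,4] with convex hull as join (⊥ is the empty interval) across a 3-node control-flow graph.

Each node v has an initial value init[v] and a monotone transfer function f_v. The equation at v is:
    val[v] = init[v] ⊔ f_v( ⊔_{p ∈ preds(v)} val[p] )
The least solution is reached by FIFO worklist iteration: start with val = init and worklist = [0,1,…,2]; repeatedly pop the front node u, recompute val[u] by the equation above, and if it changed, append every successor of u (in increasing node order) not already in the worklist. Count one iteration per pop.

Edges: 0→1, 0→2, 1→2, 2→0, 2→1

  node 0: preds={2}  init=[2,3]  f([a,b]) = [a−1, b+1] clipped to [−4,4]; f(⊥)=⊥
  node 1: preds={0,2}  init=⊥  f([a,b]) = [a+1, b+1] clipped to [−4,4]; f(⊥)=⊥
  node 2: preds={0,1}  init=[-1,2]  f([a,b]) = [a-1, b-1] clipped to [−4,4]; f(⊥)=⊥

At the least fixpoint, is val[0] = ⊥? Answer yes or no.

no

Trace (8 dequeues):
  [1] u=0 | in [-1,2] | out [-2,3] | prev [2,3] | push {}
  [2] u=1 | in [-2,3] | out [-1,4] | prev ⊥ | push {}
  [3] u=2 | in [-2,4] | out [-3,3] | prev [-1,2] | push {0,1}
  [4] u=0 | in [-3,3] | out [-4,4] | prev [-2,3] | push {2}
  [5] u=1 | in [-4,4] | out [-3,4] | prev [-1,4] | push {}
  [6] u=2 | in [-4,4] | out [-4,3] | prev [-3,3] | push {0,1}
  [7] u=0 | in [-4,3] | out [-4,4] | ==
  [8] u=1 | in [-4,4] | out [-3,4] | ==

Converged values:
  [0] [-4,4]
  [1] [-3,4]
  [2] [-4,3]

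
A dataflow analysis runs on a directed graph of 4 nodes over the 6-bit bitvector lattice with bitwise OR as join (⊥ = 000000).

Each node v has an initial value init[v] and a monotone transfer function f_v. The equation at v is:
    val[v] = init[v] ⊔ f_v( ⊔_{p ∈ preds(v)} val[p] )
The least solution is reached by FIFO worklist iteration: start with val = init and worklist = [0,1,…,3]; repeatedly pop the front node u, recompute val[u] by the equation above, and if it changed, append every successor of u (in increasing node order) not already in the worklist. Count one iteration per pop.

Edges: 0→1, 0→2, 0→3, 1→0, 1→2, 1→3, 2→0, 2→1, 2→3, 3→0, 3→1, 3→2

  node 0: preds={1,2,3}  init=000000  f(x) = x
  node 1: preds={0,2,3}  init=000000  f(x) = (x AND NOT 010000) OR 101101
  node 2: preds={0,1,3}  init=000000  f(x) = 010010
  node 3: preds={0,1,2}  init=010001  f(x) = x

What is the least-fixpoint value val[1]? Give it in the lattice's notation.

101111

Worklist (9 pops):
  #1 pop 0: in=010001 → 010001 (was 000000); enqueue []
  #2 pop 1: in=010001 → 101101 (was 000000); enqueue [0]
  #3 pop 2: in=111101 → 010010 (was 000000); enqueue [1]
  #4 pop 3: in=111111 → 111111 (was 010001); enqueue [2]
  #5 pop 0: in=111111 → 111111 (was 010001); enqueue [3]
  #6 pop 1: in=111111 → 101111 (was 101101); enqueue [0]
  #7 pop 2: in=111111 → 010010 (no change)
  #8 pop 3: in=111111 → 111111 (no change)
  #9 pop 0: in=111111 → 111111 (no change)

Fixpoint:
  val[0] = 111111
  val[1] = 101111
  val[2] = 010010
  val[3] = 111111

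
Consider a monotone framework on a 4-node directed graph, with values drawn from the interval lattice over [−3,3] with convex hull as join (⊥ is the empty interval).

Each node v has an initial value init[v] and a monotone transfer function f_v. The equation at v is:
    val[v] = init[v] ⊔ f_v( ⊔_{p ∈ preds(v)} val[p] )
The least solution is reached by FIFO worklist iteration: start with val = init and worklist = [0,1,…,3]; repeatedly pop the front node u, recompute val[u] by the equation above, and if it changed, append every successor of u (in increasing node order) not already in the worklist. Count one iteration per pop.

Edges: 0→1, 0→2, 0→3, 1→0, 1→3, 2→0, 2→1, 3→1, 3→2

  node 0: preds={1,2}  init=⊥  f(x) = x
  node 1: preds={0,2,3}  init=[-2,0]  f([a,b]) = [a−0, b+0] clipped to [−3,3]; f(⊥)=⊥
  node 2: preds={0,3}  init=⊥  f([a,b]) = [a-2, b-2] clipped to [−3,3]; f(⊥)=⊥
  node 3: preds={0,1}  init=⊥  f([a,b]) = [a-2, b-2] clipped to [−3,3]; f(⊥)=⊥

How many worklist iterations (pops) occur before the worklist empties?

9

Iteration log — 9 steps:
  step 1. node 0  ⊔preds=[-2,0]  new=[-2,0]  old=⊥  +wl: 
  step 2. node 1  ⊔preds=[-2,0]  new=[-2,0]  stable
  step 3. node 2  ⊔preds=[-2,0]  new=[-3,-2]  old=⊥  +wl: 0,1
  step 4. node 3  ⊔preds=[-2,0]  new=[-3,-2]  old=⊥  +wl: 2
  step 5. node 0  ⊔preds=[-3,0]  new=[-3,0]  old=[-2,0]  +wl: 3
  step 6. node 1  ⊔preds=[-3,0]  new=[-3,0]  old=[-2,0]  +wl: 0
  step 7. node 2  ⊔preds=[-3,0]  new=[-3,-2]  stable
  step 8. node 3  ⊔preds=[-3,0]  new=[-3,-2]  stable
  step 9. node 0  ⊔preds=[-3,0]  new=[-3,0]  stable

Least fixpoint reached:
  node 0: [-3,0]
  node 1: [-3,0]
  node 2: [-3,-2]
  node 3: [-3,-2]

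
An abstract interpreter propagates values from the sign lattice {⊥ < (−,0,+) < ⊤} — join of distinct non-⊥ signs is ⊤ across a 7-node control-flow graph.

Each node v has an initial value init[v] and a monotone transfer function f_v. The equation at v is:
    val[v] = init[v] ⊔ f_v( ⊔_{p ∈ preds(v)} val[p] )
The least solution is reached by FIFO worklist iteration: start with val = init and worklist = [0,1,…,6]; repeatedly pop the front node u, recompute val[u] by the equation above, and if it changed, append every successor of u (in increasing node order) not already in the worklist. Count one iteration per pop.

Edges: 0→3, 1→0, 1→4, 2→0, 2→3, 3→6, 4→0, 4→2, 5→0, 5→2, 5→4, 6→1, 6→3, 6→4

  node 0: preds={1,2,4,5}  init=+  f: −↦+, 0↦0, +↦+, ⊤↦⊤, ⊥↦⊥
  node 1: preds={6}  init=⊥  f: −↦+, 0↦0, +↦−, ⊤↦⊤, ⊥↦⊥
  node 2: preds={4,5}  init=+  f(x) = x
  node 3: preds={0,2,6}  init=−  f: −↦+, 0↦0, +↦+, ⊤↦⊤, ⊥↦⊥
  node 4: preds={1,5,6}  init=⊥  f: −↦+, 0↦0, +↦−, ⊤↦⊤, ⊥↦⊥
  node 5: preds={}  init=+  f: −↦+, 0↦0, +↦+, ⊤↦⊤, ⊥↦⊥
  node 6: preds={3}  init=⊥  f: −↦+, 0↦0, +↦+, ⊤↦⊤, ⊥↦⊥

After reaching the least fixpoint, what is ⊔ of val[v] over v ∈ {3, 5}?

⊤

Trace (14 dequeues):
  [1] u=0 | in + | out + | ==
  [2] u=1 | in ⊥ | out ⊥ | ==
  [3] u=2 | in + | out + | ==
  [4] u=3 | in + | out ⊤ | prev − | push {}
  [5] u=4 | in + | out − | prev ⊥ | push {0,2}
  [6] u=5 | in ⊥ | out + | ==
  [7] u=6 | in ⊤ | out ⊤ | prev ⊥ | push {1,3,4}
  [8] u=0 | in ⊤ | out ⊤ | prev + | push {}
  [9] u=2 | in ⊤ | out ⊤ | prev + | push {0}
  [10] u=1 | in ⊤ | out ⊤ | prev ⊥ | push {}
  [11] u=3 | in ⊤ | out ⊤ | ==
  [12] u=4 | in ⊤ | out ⊤ | prev − | push {2}
  [13] u=0 | in ⊤ | out ⊤ | ==
  [14] u=2 | in ⊤ | out ⊤ | ==

Converged values:
  [0] ⊤
  [1] ⊤
  [2] ⊤
  [3] ⊤
  [4] ⊤
  [5] +
  [6] ⊤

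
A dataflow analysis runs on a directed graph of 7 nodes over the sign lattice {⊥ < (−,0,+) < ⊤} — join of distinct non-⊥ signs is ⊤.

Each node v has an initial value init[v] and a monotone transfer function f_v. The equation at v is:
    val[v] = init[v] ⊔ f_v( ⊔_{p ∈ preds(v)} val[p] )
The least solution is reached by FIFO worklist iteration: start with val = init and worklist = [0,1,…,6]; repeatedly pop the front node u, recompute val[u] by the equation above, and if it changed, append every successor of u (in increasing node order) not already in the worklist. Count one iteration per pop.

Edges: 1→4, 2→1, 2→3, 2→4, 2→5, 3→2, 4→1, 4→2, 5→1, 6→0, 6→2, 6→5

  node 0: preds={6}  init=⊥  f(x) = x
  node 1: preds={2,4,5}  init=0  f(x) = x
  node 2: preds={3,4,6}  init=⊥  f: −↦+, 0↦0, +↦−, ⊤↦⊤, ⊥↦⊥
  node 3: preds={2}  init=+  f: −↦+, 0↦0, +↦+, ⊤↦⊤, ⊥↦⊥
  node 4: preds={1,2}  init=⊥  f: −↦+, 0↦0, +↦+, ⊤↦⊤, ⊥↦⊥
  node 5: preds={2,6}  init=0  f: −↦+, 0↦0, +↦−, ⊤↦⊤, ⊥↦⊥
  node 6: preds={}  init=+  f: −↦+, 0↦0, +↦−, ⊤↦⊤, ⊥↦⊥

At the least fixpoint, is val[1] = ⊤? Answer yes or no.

yes

Iteration log — 14 steps:
  step 1. node 0  ⊔preds=+  new=+  old=⊥  +wl: 
  step 2. node 1  ⊔preds=0  new=0  stable
  step 3. node 2  ⊔preds=+  new=−  old=⊥  +wl: 1
  step 4. node 3  ⊔preds=−  new=+  stable
  step 5. node 4  ⊔preds=⊤  new=⊤  old=⊥  +wl: 2
  step 6. node 5  ⊔preds=⊤  new=⊤  old=0  +wl: 
  step 7. node 6  ⊔preds=⊥  new=+  stable
  step 8. node 1  ⊔preds=⊤  new=⊤  old=0  +wl: 4
  step 9. node 2  ⊔preds=⊤  new=⊤  old=−  +wl: 1,3,5
  step 10. node 4  ⊔preds=⊤  new=⊤  stable
  step 11. node 1  ⊔preds=⊤  new=⊤  stable
  step 12. node 3  ⊔preds=⊤  new=⊤  old=+  +wl: 2
  step 13. node 5  ⊔preds=⊤  new=⊤  stable
  step 14. node 2  ⊔preds=⊤  new=⊤  stable

Least fixpoint reached:
  node 0: +
  node 1: ⊤
  node 2: ⊤
  node 3: ⊤
  node 4: ⊤
  node 5: ⊤
  node 6: +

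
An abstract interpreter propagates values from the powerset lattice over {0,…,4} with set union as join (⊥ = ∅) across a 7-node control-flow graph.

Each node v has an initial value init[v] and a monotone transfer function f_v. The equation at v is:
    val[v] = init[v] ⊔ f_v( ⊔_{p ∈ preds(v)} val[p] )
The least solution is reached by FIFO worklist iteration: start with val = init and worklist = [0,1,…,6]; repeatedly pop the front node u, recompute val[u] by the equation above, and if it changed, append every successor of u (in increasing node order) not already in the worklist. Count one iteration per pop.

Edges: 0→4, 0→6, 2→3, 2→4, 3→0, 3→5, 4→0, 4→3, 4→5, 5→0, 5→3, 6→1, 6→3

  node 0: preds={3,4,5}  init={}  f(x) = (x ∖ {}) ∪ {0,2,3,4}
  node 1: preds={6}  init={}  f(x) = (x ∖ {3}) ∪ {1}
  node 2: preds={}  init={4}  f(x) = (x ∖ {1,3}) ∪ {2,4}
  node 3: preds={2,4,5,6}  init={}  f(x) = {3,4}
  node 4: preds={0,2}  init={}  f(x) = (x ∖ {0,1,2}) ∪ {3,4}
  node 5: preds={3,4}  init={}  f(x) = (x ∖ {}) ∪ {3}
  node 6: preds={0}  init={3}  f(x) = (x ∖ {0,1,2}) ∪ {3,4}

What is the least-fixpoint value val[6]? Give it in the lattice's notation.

{3,4}

Worklist (10 pops):
  #1 pop 0: in={} → {0,2,3,4} (was {}); enqueue []
  #2 pop 1: in={3} → {1} (was {}); enqueue []
  #3 pop 2: in={} → {2,4} (was {4}); enqueue []
  #4 pop 3: in={2,3,4} → {3,4} (was {}); enqueue [0]
  #5 pop 4: in={0,2,3,4} → {3,4} (was {}); enqueue [3]
  #6 pop 5: in={3,4} → {3,4} (was {}); enqueue []
  #7 pop 6: in={0,2,3,4} → {3,4} (was {3}); enqueue [1]
  #8 pop 0: in={3,4} → {0,2,3,4} (no change)
  #9 pop 3: in={2,3,4} → {3,4} (no change)
  #10 pop 1: in={3,4} → {1,4} (was {1}); enqueue []

Fixpoint:
  val[0] = {0,2,3,4}
  val[1] = {1,4}
  val[2] = {2,4}
  val[3] = {3,4}
  val[4] = {3,4}
  val[5] = {3,4}
  val[6] = {3,4}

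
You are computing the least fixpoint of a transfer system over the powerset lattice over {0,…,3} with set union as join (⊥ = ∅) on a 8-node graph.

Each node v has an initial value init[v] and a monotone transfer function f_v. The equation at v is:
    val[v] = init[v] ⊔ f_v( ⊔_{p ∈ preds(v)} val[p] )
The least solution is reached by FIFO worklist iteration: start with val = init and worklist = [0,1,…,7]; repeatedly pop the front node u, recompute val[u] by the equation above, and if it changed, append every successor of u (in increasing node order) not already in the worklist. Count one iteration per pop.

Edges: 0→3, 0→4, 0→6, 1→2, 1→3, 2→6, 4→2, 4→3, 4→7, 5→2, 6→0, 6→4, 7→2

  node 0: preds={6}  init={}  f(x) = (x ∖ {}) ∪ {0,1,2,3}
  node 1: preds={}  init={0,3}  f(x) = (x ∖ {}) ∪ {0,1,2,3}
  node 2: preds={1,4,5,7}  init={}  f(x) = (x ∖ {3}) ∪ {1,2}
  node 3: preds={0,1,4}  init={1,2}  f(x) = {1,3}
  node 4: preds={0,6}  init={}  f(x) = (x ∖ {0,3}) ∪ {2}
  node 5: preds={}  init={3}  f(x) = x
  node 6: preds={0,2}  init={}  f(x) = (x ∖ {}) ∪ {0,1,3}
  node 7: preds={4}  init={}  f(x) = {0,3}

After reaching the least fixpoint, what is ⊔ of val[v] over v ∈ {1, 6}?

{0,1,2,3}

Iteration log — 12 steps:
  step 1. node 0  ⊔preds={}  new={0,1,2,3}  old={}  +wl: 
  step 2. node 1  ⊔preds={}  new={0,1,2,3}  old={0,3}  +wl: 
  step 3. node 2  ⊔preds={0,1,2,3}  new={0,1,2}  old={}  +wl: 
  step 4. node 3  ⊔preds={0,1,2,3}  new={1,2,3}  old={1,2}  +wl: 
  step 5. node 4  ⊔preds={0,1,2,3}  new={1,2}  old={}  +wl: 2,3
  step 6. node 5  ⊔preds={}  new={3}  stable
  step 7. node 6  ⊔preds={0,1,2,3}  new={0,1,2,3}  old={}  +wl: 0,4
  step 8. node 7  ⊔preds={1,2}  new={0,3}  old={}  +wl: 
  step 9. node 2  ⊔preds={0,1,2,3}  new={0,1,2}  stable
  step 10. node 3  ⊔preds={0,1,2,3}  new={1,2,3}  stable
  step 11. node 0  ⊔preds={0,1,2,3}  new={0,1,2,3}  stable
  step 12. node 4  ⊔preds={0,1,2,3}  new={1,2}  stable

Least fixpoint reached:
  node 0: {0,1,2,3}
  node 1: {0,1,2,3}
  node 2: {0,1,2}
  node 3: {1,2,3}
  node 4: {1,2}
  node 5: {3}
  node 6: {0,1,2,3}
  node 7: {0,3}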